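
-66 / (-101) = 66 / 101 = 0.65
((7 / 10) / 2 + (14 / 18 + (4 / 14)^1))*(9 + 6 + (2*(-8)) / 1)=-1781 / 1260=-1.41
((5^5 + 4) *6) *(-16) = -300384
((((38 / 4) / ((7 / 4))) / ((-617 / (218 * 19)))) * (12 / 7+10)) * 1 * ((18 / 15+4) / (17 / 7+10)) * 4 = -714.44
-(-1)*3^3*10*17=4590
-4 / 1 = -4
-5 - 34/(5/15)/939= -1599/313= -5.11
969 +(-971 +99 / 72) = -5 / 8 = -0.62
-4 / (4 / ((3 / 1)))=-3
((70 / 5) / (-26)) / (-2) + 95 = 2477 / 26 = 95.27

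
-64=-64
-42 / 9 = -14 / 3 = -4.67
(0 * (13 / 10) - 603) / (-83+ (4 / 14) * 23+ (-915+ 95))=4221 / 6275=0.67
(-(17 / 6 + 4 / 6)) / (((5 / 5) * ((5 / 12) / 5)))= -42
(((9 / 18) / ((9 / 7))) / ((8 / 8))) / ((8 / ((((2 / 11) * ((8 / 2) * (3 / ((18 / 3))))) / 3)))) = 0.01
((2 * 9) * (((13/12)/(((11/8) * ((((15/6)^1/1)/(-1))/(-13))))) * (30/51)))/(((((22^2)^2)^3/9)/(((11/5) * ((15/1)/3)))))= 4563/13658440295489792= 0.00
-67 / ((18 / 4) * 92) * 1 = -0.16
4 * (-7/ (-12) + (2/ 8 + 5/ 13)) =190/ 39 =4.87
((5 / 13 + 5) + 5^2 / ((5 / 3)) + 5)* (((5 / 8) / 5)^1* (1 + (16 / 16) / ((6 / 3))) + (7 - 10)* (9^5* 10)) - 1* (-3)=-4676679993 / 104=-44968076.86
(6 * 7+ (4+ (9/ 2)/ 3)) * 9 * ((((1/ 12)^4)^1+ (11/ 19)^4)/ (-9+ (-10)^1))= -1518630485/ 600519168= -2.53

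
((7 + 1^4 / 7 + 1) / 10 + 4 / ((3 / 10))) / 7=2.02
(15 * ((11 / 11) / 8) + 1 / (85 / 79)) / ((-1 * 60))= -1907 / 40800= -0.05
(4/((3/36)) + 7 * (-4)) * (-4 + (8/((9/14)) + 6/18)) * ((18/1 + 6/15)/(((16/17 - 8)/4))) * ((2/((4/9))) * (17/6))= -1050226/45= -23338.36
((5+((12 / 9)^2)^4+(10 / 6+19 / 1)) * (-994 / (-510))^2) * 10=23113620166 / 17065161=1354.43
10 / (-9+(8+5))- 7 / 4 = 3 / 4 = 0.75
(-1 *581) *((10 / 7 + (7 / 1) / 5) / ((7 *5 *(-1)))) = 8217 / 175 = 46.95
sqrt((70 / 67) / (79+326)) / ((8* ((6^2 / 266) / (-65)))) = -8645* sqrt(938) / 86832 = -3.05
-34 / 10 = -17 / 5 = -3.40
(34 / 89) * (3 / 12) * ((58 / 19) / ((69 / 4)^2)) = 7888 / 8050851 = 0.00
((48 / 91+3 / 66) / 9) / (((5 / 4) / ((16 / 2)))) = 18352 / 45045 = 0.41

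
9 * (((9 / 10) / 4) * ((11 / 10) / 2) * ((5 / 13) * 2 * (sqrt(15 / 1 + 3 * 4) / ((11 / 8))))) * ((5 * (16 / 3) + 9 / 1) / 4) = 8667 * sqrt(3) / 520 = 28.87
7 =7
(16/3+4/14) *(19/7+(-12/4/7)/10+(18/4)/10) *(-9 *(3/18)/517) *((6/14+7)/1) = -335179/886655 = -0.38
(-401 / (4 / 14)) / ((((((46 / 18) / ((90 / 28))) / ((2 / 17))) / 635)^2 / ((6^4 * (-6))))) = 103116491024670000 / 1070167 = 96355513695.22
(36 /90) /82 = 1 /205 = 0.00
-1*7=-7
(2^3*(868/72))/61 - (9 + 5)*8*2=-122108/549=-222.42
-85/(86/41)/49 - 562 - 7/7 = -2375967/4214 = -563.83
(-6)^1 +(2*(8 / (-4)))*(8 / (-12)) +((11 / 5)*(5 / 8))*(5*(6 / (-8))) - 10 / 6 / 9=-7495 / 864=-8.67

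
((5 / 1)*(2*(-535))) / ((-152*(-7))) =-2675 / 532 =-5.03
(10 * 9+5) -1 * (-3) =98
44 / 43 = 1.02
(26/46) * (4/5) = 52/115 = 0.45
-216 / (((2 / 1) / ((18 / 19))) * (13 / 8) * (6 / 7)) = -18144 / 247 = -73.46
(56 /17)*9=504 /17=29.65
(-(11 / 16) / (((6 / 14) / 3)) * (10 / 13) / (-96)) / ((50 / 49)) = 3773 / 99840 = 0.04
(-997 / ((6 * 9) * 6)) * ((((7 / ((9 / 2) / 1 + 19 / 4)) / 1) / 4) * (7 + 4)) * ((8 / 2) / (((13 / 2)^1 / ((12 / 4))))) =-153538 / 12987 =-11.82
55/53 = 1.04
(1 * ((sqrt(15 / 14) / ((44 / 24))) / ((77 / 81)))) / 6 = 81 * sqrt(210) / 11858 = 0.10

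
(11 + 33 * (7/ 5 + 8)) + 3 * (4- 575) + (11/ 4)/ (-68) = -1892903/ 1360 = -1391.84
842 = 842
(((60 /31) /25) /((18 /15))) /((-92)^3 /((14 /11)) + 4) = -7 /66382718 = -0.00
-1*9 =-9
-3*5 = -15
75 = 75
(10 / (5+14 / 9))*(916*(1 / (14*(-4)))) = -10305 / 413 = -24.95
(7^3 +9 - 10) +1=343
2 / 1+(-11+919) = 910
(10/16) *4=5/2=2.50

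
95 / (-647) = -95 / 647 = -0.15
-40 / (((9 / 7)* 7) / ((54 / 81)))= -80 / 27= -2.96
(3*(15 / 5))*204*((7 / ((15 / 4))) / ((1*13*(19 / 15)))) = 51408 / 247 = 208.13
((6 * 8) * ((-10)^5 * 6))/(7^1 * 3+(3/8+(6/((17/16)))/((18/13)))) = -2350080000/2077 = -1131478.09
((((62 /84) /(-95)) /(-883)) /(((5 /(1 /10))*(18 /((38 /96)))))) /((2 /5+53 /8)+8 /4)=31 /72295448400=0.00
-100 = -100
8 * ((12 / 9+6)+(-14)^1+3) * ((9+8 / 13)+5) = -16720 / 39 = -428.72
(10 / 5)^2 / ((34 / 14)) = 28 / 17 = 1.65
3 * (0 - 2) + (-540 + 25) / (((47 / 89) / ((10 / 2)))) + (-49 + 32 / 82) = -9501408 / 1927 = -4930.67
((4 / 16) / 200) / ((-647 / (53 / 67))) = -53 / 34679200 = -0.00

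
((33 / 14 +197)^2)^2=60679130081761 / 38416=1579527542.74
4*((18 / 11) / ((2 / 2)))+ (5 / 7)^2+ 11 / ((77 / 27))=5882 / 539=10.91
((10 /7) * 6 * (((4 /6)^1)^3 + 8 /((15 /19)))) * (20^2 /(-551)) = -2252800 /34713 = -64.90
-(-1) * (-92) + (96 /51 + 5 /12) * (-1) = -19237 /204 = -94.30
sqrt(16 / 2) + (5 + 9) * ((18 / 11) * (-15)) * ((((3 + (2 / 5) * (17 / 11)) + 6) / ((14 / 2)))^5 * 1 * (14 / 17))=-8948126422148184 / 6456232619375 + 2 * sqrt(2)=-1383.14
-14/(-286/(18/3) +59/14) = 588/1825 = 0.32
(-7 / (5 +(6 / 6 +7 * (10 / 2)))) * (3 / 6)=-0.09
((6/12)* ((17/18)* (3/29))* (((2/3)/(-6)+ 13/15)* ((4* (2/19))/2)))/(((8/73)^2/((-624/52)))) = -1540081/198360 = -7.76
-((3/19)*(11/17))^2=-1089/104329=-0.01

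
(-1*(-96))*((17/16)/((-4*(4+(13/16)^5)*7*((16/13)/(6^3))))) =-4692639744/31959179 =-146.83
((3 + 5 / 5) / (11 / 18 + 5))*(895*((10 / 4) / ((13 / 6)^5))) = 1252713600 / 37500593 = 33.41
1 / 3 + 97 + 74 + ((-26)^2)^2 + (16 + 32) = 1371586 / 3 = 457195.33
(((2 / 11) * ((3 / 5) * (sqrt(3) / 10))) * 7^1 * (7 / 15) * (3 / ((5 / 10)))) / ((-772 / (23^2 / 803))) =-0.00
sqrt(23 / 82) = 0.53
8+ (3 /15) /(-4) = 7.95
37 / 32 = 1.16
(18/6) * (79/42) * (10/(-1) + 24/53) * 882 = -47516.26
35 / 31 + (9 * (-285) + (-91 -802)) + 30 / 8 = -428187 / 124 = -3453.12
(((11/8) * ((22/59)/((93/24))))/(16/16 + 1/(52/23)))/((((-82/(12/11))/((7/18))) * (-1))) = 8008/16872525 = 0.00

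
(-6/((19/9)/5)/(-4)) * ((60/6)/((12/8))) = 450/19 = 23.68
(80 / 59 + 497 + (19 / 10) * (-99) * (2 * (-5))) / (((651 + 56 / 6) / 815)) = 343233990 / 116879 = 2936.66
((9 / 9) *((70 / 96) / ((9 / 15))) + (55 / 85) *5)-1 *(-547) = 1349951 / 2448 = 551.45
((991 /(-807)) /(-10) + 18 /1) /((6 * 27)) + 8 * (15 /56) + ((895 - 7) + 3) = 893.25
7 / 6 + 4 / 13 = 115 / 78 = 1.47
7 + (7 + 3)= 17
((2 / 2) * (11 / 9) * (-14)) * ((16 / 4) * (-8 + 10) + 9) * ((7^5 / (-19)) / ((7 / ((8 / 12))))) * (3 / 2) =6285818 / 171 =36759.17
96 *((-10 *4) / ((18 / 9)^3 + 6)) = -1920 / 7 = -274.29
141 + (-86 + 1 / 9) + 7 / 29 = 14447 / 261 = 55.35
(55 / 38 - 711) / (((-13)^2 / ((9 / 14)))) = -242667 / 89908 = -2.70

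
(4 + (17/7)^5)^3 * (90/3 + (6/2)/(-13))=1272677434947293241375/61718299629259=20620746.89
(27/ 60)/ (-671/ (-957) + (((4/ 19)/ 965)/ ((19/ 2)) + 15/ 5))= 54553959/ 448696904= 0.12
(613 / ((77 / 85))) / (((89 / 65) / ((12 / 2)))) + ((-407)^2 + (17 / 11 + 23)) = 1155681757 / 6853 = 168638.81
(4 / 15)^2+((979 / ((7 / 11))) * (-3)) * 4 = -18461.07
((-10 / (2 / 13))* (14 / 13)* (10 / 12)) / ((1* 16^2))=-0.23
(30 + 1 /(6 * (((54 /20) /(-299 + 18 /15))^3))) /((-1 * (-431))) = -13203401206 /25450119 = -518.80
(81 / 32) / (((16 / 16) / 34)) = 1377 / 16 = 86.06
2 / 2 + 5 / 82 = 1.06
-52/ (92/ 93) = -1209/ 23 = -52.57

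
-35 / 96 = -0.36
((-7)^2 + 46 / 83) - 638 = -48841 / 83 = -588.45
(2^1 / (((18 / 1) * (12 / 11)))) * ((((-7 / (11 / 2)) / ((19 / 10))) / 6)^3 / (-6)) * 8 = 343000 / 1815076593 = 0.00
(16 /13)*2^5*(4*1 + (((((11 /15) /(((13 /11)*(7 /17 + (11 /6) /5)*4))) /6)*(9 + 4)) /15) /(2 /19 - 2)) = 328037024 /2090205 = 156.94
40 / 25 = 8 / 5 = 1.60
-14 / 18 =-7 / 9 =-0.78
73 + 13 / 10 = 743 / 10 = 74.30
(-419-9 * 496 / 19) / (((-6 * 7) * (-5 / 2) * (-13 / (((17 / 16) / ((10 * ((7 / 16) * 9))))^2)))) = 20519 / 58820580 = 0.00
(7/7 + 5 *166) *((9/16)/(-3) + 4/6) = 6371/16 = 398.19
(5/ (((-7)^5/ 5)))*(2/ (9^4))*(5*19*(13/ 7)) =-61750/ 771895089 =-0.00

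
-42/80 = -21/40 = -0.52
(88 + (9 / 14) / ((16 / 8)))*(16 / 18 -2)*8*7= -49460 / 9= -5495.56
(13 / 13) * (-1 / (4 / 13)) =-3.25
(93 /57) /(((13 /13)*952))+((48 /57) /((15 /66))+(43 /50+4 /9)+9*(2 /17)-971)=-3927071117 /4069800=-964.93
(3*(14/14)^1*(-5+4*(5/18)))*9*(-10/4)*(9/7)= 675/2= 337.50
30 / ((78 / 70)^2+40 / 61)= 15.81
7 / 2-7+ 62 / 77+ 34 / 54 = -8587 / 4158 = -2.07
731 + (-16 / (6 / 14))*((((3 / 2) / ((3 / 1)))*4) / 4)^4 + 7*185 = 6071 / 3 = 2023.67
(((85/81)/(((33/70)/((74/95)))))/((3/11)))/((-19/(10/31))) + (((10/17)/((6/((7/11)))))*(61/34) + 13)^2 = 171.81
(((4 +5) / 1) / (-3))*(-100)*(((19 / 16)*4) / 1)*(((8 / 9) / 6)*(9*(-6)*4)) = -45600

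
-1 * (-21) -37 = -16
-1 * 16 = -16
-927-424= -1351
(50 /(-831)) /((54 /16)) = -400 /22437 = -0.02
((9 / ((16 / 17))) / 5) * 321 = 49113 / 80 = 613.91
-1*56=-56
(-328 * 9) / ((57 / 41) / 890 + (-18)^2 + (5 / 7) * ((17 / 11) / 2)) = -4147161480 / 455953867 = -9.10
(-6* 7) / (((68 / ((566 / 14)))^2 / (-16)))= 480534 / 2023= 237.54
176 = 176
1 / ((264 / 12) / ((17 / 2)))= 17 / 44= 0.39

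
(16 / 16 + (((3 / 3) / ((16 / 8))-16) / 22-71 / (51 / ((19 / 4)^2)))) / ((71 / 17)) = -279289 / 37488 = -7.45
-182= -182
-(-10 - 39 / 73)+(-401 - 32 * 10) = -710.47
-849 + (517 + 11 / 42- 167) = -20947 / 42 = -498.74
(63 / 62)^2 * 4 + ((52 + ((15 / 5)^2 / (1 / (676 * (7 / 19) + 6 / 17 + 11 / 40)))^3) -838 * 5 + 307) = 23517576544022015100512073 / 2072578213568000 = 11347015224.84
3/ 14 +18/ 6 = 45/ 14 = 3.21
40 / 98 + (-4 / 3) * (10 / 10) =-0.93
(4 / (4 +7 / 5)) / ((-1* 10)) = -2 / 27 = -0.07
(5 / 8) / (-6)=-5 / 48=-0.10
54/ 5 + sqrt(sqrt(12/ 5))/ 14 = sqrt(2) * 3^(1/ 4) * 5^(3/ 4)/ 70 + 54/ 5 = 10.89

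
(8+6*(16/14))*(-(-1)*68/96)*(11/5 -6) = -4199/105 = -39.99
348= 348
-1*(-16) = 16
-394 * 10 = -3940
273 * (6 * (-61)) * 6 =-599508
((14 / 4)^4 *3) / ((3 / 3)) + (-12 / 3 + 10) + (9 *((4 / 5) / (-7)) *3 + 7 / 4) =254717 / 560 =454.85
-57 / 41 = -1.39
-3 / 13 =-0.23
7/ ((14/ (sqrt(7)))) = sqrt(7)/ 2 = 1.32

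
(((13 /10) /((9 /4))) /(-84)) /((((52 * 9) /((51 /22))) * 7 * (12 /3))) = -17 /13970880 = -0.00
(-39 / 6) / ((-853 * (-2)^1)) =-13 / 3412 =-0.00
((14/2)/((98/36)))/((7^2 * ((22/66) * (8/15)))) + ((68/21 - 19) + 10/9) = -177263/12348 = -14.36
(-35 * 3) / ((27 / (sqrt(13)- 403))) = 1553.20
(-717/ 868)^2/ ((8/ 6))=1542267/ 3013696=0.51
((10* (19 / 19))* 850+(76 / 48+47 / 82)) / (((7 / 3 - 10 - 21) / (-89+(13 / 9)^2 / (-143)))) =41470866754 / 1570833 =26400.56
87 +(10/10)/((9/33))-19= 215/3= 71.67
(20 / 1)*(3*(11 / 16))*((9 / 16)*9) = 13365 / 64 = 208.83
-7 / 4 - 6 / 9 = -29 / 12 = -2.42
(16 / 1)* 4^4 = 4096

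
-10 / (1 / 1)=-10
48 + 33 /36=587 /12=48.92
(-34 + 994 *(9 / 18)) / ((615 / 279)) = 43059 / 205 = 210.04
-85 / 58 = -1.47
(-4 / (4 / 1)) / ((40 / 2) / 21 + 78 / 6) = -21 / 293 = -0.07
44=44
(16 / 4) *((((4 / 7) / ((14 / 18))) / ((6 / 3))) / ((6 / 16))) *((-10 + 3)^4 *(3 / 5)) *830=4685184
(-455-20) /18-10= -655 /18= -36.39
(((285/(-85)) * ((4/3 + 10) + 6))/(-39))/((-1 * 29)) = -76/1479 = -0.05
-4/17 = -0.24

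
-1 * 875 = -875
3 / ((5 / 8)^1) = 24 / 5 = 4.80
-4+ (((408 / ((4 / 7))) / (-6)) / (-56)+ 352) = 2801 / 8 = 350.12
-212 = -212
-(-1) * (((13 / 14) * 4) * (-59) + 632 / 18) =-11594 / 63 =-184.03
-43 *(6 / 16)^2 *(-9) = 3483 / 64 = 54.42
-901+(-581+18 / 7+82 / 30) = -155053 / 105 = -1476.70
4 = 4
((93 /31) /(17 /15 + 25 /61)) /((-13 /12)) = -8235 /4589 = -1.79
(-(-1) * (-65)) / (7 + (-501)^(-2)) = -16315065 / 1757008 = -9.29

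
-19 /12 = -1.58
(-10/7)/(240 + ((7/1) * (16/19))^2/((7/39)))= -1805/547848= -0.00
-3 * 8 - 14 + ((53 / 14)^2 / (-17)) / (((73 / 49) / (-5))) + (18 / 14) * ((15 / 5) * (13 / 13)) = -1088081 / 34748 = -31.31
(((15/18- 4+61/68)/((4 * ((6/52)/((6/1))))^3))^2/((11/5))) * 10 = 25867955463025/228888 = 113015778.30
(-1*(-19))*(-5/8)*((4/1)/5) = -19/2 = -9.50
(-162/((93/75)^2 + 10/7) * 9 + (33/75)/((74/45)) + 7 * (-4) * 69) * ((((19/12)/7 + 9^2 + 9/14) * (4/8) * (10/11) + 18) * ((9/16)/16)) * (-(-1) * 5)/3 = -593599704941769/75717576704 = -7839.66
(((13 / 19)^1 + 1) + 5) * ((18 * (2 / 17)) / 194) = 2286 / 31331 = 0.07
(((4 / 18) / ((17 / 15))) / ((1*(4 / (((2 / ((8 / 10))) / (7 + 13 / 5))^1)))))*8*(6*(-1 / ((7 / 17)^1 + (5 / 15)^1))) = -125 / 152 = -0.82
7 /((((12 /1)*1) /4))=2.33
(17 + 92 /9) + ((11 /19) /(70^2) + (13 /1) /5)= 24988139 /837900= 29.82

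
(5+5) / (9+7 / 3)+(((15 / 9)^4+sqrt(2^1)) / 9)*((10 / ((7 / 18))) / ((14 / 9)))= 90*sqrt(2) / 49+112865 / 7497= 17.65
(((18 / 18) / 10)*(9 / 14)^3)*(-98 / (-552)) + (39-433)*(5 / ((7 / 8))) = -115993357 / 51520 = -2251.42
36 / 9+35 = 39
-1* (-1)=1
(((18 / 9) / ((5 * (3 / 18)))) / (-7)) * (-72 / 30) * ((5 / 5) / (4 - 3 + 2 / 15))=432 / 595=0.73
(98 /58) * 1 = 49 /29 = 1.69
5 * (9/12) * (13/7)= 195/28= 6.96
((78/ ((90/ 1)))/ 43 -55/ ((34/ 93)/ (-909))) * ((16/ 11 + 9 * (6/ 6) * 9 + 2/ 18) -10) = 10772230257064/ 1085535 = 9923429.70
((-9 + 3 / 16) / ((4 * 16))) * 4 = -141 / 256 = -0.55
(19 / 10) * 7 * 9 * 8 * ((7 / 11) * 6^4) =789758.84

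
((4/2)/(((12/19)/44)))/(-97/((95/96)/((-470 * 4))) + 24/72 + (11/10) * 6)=1805/2387348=0.00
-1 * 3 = -3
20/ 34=10/ 17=0.59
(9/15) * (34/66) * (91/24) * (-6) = -1547/220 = -7.03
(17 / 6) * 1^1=17 / 6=2.83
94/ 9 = 10.44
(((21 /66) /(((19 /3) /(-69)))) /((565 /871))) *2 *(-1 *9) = 11358711 /118085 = 96.19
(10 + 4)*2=28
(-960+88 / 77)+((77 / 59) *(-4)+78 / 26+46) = -377927 / 413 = -915.08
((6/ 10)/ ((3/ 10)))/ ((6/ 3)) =1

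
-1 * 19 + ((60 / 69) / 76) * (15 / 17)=-141076 / 7429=-18.99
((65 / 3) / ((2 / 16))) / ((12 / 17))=2210 / 9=245.56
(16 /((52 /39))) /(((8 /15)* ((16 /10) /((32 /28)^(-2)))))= 11025 /1024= 10.77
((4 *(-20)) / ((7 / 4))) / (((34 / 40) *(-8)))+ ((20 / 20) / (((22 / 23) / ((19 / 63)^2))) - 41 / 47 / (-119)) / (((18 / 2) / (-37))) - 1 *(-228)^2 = -32636991099239 / 627903738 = -51977.70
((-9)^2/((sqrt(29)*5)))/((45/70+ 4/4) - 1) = 126*sqrt(29)/145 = 4.68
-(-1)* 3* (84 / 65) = 252 / 65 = 3.88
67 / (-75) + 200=14933 / 75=199.11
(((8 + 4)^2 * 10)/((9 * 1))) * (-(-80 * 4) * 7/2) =179200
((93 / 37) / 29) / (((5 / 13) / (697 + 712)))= 1703481 / 5365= 317.52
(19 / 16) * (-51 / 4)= -15.14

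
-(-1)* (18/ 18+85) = 86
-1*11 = -11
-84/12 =-7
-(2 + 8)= -10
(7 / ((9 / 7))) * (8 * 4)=1568 / 9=174.22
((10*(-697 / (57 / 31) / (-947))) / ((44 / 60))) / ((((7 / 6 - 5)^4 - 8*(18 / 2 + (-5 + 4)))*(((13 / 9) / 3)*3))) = 12601202400 / 506615784103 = 0.02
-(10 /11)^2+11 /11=21 /121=0.17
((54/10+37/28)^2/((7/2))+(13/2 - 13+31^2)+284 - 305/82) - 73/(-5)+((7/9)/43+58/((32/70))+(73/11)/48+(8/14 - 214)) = 28158449627059/23946476400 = 1175.89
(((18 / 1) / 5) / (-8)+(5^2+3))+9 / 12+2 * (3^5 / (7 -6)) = 5143 / 10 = 514.30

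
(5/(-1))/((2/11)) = -55/2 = -27.50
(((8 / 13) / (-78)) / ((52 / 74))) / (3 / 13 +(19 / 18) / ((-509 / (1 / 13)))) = -225996 / 4641923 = -0.05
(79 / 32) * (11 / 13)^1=869 / 416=2.09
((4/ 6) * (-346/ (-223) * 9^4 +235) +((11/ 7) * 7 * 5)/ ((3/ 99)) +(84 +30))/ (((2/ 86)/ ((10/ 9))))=2552274890/ 6021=423895.51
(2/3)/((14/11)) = 11/21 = 0.52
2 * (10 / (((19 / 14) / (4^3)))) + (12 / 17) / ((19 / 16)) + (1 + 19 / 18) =5498927 / 5814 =945.81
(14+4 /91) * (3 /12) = 639 /182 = 3.51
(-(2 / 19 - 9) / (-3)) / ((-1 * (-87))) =-169 / 4959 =-0.03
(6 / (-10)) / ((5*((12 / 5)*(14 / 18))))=-9 / 140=-0.06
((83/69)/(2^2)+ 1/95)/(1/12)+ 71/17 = 293872/37145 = 7.91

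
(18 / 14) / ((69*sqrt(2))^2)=0.00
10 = 10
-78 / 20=-39 / 10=-3.90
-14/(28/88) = -44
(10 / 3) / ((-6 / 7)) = -35 / 9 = -3.89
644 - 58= 586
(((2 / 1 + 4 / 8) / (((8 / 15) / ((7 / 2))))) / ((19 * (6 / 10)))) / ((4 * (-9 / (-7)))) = 6125 / 21888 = 0.28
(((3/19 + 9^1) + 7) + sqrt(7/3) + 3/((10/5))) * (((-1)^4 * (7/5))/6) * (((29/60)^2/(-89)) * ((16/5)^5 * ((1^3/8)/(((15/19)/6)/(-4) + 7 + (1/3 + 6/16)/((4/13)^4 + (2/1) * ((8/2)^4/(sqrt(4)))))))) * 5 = -67603166006345728/207750815626640625 - 3828495243280384 * sqrt(21)/623252446879921875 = -0.35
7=7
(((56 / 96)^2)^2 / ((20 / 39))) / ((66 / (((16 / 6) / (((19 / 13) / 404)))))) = 40982669 / 16251840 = 2.52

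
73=73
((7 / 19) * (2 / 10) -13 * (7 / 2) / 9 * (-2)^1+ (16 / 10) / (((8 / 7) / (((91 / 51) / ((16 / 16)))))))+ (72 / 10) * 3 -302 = -3891269 / 14535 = -267.72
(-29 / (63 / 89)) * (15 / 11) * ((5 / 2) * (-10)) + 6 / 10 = 1613818 / 1155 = 1397.25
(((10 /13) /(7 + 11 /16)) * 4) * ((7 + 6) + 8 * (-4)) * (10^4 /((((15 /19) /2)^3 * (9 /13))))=-1785923.97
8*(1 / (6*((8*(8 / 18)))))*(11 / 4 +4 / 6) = 41 / 32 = 1.28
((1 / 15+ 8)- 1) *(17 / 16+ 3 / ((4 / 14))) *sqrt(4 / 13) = 1961 *sqrt(13) / 156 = 45.32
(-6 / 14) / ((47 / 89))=-267 / 329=-0.81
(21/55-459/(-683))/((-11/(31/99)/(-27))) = 3681684/4545365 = 0.81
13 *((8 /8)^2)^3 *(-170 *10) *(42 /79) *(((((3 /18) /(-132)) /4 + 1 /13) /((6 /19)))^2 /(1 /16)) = -10690373999375 /966300192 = -11063.20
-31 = -31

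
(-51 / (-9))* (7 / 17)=7 / 3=2.33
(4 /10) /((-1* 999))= -2 /4995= -0.00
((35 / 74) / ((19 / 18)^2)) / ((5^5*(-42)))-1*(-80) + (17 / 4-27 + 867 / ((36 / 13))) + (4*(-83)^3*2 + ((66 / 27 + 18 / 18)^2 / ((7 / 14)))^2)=-250492438060024022 / 54772048125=-4573362.63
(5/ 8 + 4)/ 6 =37/ 48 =0.77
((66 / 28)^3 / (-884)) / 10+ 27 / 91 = 7161183 / 24256960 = 0.30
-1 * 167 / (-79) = 167 / 79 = 2.11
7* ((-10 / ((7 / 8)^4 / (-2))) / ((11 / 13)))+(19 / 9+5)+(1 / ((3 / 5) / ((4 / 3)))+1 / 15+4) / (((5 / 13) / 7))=342818869 / 848925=403.83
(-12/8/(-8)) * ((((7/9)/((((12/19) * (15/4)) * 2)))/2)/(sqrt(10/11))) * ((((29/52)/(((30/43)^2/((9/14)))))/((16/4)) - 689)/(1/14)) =-155.69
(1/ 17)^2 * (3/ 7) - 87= -175998/ 2023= -87.00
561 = 561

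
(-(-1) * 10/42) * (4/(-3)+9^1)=115/63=1.83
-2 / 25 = -0.08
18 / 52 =9 / 26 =0.35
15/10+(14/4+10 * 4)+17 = 62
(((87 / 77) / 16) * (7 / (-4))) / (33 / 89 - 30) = 2581 / 618816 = 0.00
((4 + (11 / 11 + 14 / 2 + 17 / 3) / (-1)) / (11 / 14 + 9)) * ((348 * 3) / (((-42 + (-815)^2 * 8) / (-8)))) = 565152 / 363992423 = 0.00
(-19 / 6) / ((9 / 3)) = -1.06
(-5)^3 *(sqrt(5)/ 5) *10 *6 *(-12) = 18000 *sqrt(5) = 40249.22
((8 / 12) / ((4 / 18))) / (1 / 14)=42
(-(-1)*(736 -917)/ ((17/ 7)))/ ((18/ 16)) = -10136/ 153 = -66.25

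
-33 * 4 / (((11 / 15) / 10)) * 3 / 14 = -2700 / 7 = -385.71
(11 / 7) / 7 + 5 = 256 / 49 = 5.22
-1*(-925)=925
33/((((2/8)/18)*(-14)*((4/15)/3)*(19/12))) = -160380/133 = -1205.86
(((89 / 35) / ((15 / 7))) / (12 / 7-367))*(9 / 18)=-623 / 383550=-0.00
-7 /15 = -0.47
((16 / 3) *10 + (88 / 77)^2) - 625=-83843 / 147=-570.36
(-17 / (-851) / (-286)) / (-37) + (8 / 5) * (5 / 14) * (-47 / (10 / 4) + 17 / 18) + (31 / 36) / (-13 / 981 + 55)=-445384419866861 / 43718662947960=-10.19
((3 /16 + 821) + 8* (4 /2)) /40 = 2679 /128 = 20.93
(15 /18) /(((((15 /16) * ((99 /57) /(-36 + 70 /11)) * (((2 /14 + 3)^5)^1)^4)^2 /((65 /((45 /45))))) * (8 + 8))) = 793866294993651089647999544674501370696317 /55326636508338049917442021178191888422308786252224747536384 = 0.00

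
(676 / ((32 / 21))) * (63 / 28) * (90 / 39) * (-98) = -1805895 / 8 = -225736.88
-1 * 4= -4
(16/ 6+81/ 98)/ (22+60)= 1027/ 24108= 0.04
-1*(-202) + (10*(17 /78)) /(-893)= 7034969 /34827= 202.00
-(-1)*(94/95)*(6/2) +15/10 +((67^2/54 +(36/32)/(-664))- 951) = -863.40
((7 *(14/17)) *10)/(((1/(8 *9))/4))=282240/17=16602.35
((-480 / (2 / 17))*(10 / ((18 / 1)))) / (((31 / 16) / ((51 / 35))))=-369920 / 217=-1704.70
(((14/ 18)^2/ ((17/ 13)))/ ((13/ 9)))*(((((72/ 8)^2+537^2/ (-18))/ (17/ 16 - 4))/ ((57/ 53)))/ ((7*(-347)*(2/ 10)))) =-473084360/ 142230789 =-3.33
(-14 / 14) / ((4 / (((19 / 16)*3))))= -0.89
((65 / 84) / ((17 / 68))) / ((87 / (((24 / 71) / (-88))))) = -65 / 475629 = -0.00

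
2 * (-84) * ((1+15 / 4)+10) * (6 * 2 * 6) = -178416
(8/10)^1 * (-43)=-34.40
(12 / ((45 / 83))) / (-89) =-332 / 1335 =-0.25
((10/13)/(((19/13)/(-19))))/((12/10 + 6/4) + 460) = -100/4627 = -0.02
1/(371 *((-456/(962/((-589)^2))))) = -481/29345353548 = -0.00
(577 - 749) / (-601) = 172 / 601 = 0.29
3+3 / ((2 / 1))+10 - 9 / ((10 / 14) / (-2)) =39.70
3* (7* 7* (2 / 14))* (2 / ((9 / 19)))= 88.67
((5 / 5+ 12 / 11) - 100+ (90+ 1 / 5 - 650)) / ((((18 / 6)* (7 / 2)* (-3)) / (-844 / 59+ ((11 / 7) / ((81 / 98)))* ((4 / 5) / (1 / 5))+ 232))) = 25965890128 / 5519745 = 4704.18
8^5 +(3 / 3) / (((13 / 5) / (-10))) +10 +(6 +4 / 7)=2983046 / 91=32780.73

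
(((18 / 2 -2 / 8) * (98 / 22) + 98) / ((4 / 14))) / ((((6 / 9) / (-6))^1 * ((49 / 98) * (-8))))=379701 / 352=1078.70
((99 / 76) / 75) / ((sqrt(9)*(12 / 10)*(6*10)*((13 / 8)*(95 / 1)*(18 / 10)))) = 11 / 38013300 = 0.00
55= 55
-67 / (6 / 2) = -67 / 3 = -22.33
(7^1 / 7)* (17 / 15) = 17 / 15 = 1.13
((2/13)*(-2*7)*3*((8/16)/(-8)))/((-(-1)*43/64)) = 336/559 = 0.60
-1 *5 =-5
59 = 59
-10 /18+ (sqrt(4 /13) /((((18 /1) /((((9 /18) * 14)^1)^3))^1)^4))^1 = -5 /9+ 13841287201 * sqrt(13) /682344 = 73137.73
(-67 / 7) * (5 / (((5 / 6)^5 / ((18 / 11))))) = -9377856 / 48125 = -194.86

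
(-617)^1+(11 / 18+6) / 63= -99937 / 162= -616.90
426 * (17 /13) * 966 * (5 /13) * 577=20182802220 /169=119424865.21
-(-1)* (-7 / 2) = -7 / 2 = -3.50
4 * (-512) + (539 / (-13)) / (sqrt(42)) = -2048 -77 * sqrt(42) / 78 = -2054.40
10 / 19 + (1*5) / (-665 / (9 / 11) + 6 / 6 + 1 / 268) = 19350850 / 37201981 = 0.52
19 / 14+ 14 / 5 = 291 / 70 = 4.16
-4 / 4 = -1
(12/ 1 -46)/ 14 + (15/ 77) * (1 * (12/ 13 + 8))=-691/ 1001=-0.69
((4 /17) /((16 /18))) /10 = 9 /340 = 0.03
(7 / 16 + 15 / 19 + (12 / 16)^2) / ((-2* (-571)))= 17 / 10849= 0.00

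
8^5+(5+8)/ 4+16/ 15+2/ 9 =5899057/ 180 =32772.54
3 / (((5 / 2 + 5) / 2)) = 4 / 5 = 0.80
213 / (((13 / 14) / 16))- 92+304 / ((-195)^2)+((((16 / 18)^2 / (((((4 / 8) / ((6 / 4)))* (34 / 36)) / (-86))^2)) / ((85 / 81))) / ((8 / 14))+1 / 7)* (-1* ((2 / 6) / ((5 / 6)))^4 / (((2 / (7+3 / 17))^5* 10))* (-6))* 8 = 8345010427252670148985996 / 1160482648036359375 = 7190982.51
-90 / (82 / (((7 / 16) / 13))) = -0.04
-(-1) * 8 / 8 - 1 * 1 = 0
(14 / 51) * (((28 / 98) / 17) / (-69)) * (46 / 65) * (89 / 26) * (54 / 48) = -89 / 488410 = -0.00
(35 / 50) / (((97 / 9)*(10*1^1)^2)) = 63 / 97000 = 0.00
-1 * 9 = -9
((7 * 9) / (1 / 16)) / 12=84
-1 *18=-18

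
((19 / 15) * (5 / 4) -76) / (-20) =893 / 240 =3.72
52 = 52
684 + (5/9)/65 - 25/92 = 7359743/10764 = 683.74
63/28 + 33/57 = 215/76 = 2.83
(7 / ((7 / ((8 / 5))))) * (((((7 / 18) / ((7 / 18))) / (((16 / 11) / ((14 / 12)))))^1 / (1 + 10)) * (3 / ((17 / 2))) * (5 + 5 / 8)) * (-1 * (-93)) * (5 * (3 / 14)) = 12555 / 544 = 23.08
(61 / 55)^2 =3721 / 3025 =1.23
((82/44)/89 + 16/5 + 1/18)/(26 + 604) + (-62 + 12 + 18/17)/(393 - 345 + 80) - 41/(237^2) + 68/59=134586704139733/173736420961950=0.77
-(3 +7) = -10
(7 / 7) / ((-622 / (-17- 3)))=10 / 311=0.03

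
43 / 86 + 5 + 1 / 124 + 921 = 114887 / 124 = 926.51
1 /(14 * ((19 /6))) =3 /133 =0.02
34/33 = 1.03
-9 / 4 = -2.25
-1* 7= -7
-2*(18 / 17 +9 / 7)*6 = -3348 / 119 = -28.13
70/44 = 35/22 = 1.59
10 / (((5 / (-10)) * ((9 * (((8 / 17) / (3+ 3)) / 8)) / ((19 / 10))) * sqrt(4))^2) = 208658 / 45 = 4636.84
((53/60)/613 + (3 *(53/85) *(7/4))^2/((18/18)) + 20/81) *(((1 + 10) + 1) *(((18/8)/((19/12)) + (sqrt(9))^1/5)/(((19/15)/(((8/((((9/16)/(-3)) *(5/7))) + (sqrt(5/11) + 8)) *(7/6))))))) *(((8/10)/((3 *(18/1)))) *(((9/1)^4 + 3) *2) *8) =-191484329348122058752/9712964694375 + 246758156376445952 *sqrt(55)/7122840775875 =-19457382.02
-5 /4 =-1.25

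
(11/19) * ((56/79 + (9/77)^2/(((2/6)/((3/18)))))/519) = 670447/839782482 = 0.00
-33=-33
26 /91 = 2 /7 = 0.29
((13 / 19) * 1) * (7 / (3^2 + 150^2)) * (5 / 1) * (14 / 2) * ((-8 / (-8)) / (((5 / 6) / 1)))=1274 / 142557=0.01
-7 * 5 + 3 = -32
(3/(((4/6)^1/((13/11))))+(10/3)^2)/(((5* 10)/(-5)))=-3253/1980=-1.64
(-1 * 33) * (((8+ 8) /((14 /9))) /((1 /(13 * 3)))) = -92664 /7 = -13237.71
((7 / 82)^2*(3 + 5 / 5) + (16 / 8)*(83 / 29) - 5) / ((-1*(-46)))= 18361 / 1121227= 0.02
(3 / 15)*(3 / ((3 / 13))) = 13 / 5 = 2.60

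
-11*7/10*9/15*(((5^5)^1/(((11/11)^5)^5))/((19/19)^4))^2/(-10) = 18046875/4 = 4511718.75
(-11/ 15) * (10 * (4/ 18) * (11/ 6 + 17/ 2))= -1364/ 81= -16.84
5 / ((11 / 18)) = 90 / 11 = 8.18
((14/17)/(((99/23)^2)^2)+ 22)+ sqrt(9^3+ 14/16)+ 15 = sqrt(11678)/4+ 60425406803/1633013217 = 64.02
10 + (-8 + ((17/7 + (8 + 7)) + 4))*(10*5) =4770/7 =681.43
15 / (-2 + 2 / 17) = -255 / 32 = -7.97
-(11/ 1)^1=-11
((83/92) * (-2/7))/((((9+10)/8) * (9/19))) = -332/1449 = -0.23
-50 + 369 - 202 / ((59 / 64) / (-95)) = 1246981 / 59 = 21135.27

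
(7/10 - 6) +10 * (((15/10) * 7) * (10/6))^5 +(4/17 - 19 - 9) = 22321751907/1360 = 16413052.87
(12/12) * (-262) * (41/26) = -5371/13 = -413.15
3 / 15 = 1 / 5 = 0.20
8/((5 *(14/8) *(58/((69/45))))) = 368/15225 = 0.02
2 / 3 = 0.67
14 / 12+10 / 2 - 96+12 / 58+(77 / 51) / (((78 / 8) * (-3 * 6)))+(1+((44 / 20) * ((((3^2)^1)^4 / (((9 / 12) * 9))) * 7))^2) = 5815928979195713 / 25956450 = 224064884.80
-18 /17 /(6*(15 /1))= -1 /85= -0.01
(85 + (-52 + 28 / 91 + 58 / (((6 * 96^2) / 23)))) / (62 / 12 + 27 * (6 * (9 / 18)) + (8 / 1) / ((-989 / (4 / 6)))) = 11848472195 / 30627777024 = 0.39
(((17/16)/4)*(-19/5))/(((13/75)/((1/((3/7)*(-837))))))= 11305/696384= 0.02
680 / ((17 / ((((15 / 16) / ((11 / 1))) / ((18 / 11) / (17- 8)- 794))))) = -75 / 17464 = -0.00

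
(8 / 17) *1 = 8 / 17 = 0.47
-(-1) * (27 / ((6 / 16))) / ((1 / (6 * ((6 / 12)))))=216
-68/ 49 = -1.39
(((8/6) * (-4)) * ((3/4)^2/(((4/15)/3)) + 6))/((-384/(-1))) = -263/1536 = -0.17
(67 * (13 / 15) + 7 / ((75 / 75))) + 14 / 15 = 66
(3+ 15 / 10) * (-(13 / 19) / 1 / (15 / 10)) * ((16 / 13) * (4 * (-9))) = 1728 / 19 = 90.95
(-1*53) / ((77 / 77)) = -53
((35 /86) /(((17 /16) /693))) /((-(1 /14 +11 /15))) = -40748400 /123539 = -329.84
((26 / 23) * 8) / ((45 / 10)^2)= 832 / 1863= 0.45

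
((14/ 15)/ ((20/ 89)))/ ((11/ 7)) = 4361/ 1650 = 2.64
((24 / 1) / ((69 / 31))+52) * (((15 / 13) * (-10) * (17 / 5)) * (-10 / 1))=7364400 / 299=24630.10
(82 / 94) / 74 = 41 / 3478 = 0.01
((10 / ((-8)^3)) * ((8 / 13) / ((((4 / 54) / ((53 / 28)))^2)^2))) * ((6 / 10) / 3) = -1024.97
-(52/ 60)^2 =-0.75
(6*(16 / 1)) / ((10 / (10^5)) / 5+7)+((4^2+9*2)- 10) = 4400008 / 116667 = 37.71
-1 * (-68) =68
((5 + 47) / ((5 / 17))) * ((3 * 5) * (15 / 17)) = 2340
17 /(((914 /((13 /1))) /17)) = 3757 /914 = 4.11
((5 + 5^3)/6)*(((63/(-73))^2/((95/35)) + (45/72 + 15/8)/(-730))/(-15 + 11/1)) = -1.47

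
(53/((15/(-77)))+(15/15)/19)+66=-58714/285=-206.01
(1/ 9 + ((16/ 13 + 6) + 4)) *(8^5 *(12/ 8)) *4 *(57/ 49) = 1652359168/ 637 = 2593970.44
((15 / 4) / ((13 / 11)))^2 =27225 / 2704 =10.07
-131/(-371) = 131/371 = 0.35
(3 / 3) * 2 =2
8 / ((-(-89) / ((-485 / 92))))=-970 / 2047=-0.47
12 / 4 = 3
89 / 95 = 0.94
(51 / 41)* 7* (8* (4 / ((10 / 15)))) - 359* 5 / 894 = 415.94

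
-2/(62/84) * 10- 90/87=-25290/899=-28.13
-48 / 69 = -16 / 23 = -0.70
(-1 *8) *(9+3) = -96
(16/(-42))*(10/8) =-10/21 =-0.48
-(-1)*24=24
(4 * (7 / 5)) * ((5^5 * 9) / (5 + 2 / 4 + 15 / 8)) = 1260000 / 59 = 21355.93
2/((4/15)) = 15/2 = 7.50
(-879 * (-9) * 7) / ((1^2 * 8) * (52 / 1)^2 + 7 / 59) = 3267243 / 1276295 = 2.56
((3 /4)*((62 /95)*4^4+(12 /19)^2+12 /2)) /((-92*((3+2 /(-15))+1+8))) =-1409031 /11823472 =-0.12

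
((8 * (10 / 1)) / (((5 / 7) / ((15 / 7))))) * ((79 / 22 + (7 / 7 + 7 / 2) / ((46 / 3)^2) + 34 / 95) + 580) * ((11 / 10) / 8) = 7747689579 / 402040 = 19270.94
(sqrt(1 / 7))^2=1 / 7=0.14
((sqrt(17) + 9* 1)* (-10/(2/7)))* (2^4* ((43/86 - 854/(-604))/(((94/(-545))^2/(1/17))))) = -6362275500/333559 - 706919500* sqrt(17)/333559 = -27812.11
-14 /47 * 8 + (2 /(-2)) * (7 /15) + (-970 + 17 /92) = -63087043 /64860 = -972.66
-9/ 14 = -0.64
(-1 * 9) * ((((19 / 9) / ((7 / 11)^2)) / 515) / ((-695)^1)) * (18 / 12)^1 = 6897 / 35076650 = 0.00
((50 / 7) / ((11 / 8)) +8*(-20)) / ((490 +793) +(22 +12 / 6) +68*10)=-11920 / 152999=-0.08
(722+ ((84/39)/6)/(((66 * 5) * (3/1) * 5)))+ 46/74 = 2580789184/3571425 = 722.62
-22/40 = -11/20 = -0.55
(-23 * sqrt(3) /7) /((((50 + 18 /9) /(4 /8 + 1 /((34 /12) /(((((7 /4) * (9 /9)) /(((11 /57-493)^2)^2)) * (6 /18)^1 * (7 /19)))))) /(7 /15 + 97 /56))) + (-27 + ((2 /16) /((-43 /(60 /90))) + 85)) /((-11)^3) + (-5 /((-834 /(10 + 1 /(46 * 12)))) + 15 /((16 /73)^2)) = 312.14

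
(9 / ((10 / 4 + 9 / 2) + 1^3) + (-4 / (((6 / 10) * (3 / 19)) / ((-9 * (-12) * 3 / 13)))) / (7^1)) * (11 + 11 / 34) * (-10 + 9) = 5974155 / 3536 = 1689.52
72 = 72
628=628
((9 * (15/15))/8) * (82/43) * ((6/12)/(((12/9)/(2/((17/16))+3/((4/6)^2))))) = 649809/93568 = 6.94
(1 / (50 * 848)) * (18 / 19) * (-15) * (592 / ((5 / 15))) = -2997 / 5035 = -0.60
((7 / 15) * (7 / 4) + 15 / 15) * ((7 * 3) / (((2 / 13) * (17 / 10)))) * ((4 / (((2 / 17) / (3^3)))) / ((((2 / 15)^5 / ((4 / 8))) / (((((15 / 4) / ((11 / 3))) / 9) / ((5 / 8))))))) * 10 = 1016852484375 / 352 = 2888785466.97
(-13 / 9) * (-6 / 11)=26 / 33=0.79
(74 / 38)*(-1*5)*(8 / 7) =-1480 / 133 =-11.13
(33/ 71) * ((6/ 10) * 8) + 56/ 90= 2.85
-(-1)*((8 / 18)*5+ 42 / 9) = 62 / 9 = 6.89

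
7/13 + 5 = 72/13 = 5.54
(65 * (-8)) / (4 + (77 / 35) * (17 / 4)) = -10400 / 267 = -38.95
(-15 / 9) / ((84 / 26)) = -65 / 126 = -0.52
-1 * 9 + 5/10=-17/2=-8.50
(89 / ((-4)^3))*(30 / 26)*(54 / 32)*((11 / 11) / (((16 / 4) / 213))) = -7677585 / 53248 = -144.19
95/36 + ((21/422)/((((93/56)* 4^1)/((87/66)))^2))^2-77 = -134291810601189889/1805941513364043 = -74.36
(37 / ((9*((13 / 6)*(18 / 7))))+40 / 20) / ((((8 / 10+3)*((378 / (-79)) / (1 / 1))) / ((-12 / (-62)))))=-12245 / 420147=-0.03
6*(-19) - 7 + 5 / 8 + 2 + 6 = -899 / 8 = -112.38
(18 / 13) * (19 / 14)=171 / 91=1.88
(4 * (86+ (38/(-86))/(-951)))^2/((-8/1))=-24736003622978/1672237449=-14792.16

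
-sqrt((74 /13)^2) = -74 /13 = -5.69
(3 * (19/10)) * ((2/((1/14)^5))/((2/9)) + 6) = 137952027/5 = 27590405.40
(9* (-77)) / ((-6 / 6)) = 693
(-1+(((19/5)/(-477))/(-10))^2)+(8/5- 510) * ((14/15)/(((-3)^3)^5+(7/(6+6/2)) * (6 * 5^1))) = -24485078368401289/24485903638447500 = -1.00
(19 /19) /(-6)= -1 /6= -0.17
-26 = -26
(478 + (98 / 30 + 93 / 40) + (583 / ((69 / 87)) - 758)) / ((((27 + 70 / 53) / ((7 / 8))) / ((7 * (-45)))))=-9906046143 / 2209472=-4483.44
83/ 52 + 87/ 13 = 431/ 52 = 8.29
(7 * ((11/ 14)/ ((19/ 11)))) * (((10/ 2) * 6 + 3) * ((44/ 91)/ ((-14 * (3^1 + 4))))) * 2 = -87846/ 84721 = -1.04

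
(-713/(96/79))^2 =3172730929/9216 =344263.34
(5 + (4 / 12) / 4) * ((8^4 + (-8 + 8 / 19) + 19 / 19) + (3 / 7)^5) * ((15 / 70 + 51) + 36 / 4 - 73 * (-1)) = 2769253.76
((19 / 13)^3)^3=322687697779 / 10604499373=30.43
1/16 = 0.06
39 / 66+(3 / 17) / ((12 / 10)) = 138 / 187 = 0.74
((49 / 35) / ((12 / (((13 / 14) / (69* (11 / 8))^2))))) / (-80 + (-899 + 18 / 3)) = -104 / 8407902195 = -0.00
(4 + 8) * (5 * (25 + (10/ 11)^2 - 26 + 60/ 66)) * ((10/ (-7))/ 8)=-6675/ 847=-7.88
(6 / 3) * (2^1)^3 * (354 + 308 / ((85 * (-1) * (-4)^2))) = 481132 / 85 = 5660.38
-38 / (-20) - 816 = -814.10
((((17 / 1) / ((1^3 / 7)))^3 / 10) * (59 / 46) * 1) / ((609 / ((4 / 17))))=835499 / 10005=83.51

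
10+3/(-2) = 17/2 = 8.50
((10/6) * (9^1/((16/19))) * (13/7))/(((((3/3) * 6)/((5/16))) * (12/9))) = 18525/14336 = 1.29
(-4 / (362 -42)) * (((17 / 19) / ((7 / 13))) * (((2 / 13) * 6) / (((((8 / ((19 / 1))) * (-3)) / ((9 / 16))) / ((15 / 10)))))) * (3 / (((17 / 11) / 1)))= 891 / 35840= 0.02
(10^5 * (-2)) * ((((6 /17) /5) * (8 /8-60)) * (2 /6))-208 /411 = 1939916464 /6987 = 277646.55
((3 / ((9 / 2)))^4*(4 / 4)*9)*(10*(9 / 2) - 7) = 608 / 9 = 67.56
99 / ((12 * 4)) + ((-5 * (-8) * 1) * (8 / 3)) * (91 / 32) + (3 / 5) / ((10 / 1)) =366547 / 1200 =305.46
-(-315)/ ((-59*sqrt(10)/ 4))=-126*sqrt(10)/ 59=-6.75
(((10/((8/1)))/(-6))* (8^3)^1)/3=-320/9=-35.56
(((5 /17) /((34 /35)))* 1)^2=30625 /334084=0.09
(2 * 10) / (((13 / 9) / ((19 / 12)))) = 21.92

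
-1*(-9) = 9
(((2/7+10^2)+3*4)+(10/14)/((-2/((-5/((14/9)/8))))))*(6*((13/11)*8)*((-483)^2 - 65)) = 866205130752/539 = 1607059611.78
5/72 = 0.07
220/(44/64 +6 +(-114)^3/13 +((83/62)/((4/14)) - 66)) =-1418560/735198059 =-0.00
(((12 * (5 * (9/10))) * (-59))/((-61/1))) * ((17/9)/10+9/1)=146379/305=479.93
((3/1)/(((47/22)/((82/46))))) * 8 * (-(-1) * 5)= 108240/1081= 100.13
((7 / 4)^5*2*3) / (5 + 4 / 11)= 554631 / 30208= 18.36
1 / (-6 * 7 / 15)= -5 / 14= -0.36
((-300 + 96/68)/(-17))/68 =1269/4913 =0.26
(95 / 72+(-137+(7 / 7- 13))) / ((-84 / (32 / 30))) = 1519 / 810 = 1.88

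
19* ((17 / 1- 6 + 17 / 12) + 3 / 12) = 722 / 3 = 240.67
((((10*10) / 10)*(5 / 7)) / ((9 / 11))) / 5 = 110 / 63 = 1.75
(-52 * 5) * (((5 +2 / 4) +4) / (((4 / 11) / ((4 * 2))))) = -54340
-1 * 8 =-8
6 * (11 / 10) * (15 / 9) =11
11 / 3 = 3.67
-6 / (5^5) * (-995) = 1194 / 625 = 1.91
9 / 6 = 3 / 2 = 1.50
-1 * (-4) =4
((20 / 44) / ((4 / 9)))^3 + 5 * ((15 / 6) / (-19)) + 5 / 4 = 2689695 / 1618496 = 1.66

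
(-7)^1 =-7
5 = 5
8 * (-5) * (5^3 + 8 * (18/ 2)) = -7880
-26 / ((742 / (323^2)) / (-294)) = 56963634 / 53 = 1074785.55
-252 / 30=-42 / 5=-8.40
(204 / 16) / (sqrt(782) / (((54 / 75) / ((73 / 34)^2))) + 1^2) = -162364824 / 408211979879 + 1039554675 * sqrt(782) / 408211979879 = 0.07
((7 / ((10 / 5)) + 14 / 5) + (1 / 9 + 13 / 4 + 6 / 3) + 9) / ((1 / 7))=26033 / 180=144.63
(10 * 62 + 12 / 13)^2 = 65157184 / 169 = 385545.47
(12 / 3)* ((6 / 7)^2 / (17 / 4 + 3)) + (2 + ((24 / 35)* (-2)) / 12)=2.29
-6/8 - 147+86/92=-13507/92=-146.82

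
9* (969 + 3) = 8748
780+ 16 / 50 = 19508 / 25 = 780.32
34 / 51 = 2 / 3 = 0.67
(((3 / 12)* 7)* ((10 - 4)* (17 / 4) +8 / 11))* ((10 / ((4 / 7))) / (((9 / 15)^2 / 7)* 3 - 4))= -208.86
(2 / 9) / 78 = 1 / 351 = 0.00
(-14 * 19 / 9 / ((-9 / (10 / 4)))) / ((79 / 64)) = 42560 / 6399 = 6.65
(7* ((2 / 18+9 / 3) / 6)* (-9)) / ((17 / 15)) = -490 / 17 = -28.82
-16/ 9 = -1.78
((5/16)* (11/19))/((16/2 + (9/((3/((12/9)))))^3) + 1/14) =385/153368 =0.00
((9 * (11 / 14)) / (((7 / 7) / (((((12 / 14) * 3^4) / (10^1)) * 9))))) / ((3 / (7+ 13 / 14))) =1167.78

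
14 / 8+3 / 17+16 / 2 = 675 / 68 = 9.93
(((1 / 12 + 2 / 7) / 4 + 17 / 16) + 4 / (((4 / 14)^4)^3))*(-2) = -290667056053 / 10752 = -27033766.37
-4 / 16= -1 / 4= -0.25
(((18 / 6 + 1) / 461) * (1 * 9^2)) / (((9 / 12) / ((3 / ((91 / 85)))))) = 110160 / 41951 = 2.63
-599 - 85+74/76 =-25955/38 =-683.03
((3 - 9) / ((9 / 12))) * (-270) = 2160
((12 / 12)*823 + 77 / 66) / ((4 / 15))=24725 / 8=3090.62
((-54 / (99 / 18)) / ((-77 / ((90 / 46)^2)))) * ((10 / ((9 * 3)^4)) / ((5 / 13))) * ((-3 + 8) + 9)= 5200 / 15554187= 0.00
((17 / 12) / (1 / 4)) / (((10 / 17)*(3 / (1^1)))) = 289 / 90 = 3.21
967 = 967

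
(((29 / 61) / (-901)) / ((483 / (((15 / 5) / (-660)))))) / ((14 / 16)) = 58 / 10220272755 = 0.00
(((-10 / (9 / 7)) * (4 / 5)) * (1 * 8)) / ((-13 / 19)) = 8512 / 117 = 72.75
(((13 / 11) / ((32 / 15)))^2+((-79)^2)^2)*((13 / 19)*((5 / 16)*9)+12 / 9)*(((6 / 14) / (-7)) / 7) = -1109796.41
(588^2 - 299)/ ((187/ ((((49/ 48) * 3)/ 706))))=16926805/ 2112352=8.01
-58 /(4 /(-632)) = 9164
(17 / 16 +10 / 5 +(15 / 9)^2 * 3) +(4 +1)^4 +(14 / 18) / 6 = 274979 / 432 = 636.53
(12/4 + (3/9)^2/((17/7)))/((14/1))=233/1071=0.22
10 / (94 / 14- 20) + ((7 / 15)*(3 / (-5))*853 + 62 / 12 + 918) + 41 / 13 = 41512697 / 60450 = 686.73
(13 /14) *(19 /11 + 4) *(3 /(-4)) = -351 /88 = -3.99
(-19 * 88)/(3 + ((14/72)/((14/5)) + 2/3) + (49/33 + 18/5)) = -6621120/34931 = -189.55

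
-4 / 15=-0.27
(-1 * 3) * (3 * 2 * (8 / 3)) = -48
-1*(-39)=39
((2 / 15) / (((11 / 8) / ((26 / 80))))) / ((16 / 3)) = 13 / 2200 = 0.01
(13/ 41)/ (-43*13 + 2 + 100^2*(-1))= -13/ 432837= -0.00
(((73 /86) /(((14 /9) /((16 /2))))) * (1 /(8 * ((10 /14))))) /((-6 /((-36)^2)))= -35478 /215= -165.01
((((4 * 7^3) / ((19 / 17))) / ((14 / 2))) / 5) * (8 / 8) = 3332 / 95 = 35.07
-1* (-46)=46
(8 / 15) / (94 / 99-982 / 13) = -858 / 119995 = -0.01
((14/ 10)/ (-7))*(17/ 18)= -17/ 90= -0.19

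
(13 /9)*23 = 299 /9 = 33.22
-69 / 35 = -1.97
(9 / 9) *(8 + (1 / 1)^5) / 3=3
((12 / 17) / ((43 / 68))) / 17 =48 / 731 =0.07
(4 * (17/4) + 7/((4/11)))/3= 145/12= 12.08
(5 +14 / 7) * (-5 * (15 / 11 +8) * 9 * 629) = -20407905 / 11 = -1855264.09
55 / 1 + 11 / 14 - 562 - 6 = -7171 / 14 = -512.21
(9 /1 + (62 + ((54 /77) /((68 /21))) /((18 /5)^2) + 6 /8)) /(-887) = -107363 /1326952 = -0.08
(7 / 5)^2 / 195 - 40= -194951 / 4875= -39.99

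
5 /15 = 1 /3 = 0.33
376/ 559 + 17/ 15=15143/ 8385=1.81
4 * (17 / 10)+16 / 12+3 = 11.13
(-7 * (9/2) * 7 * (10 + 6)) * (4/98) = -144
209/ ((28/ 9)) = 1881/ 28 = 67.18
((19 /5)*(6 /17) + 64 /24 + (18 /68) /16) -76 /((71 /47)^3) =-18.02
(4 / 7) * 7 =4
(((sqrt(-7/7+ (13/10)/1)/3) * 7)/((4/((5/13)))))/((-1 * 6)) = -7 * sqrt(30)/1872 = -0.02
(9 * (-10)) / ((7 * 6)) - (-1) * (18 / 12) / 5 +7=361 / 70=5.16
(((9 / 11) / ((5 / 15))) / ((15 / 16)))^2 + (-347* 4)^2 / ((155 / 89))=103735404496 / 93775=1106215.99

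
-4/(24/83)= -83/6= -13.83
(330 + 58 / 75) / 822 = 0.40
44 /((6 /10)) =220 /3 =73.33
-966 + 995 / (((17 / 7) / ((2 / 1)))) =-2492 / 17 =-146.59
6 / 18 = 1 / 3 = 0.33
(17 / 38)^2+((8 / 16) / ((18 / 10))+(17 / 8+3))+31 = 951383 / 25992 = 36.60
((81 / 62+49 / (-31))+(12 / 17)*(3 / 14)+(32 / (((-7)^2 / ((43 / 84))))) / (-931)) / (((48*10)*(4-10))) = 24898375 / 581605024896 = 0.00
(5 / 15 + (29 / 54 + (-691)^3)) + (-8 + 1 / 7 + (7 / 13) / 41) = -329939377.97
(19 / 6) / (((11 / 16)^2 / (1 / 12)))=608 / 1089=0.56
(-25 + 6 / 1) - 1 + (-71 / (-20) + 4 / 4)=-309 / 20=-15.45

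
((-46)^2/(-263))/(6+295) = -2116/79163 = -0.03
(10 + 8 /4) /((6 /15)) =30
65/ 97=0.67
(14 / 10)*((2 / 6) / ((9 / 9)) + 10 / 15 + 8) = 63 / 5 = 12.60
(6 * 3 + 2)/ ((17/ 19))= 380/ 17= 22.35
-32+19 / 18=-557 / 18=-30.94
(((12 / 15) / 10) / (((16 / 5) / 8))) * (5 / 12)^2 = 5 / 144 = 0.03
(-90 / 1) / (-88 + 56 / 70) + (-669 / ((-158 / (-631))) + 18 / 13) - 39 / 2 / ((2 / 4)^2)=-307546500 / 111943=-2747.35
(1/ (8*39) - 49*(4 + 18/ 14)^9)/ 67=-40548062815240481/ 17215342872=-2355344.48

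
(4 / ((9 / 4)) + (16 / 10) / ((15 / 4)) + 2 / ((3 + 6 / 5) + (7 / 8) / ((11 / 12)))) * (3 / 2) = 18374 / 4725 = 3.89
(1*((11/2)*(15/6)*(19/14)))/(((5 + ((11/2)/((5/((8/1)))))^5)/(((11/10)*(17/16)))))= 122134375/295557873408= 0.00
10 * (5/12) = 25/6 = 4.17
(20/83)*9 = 180/83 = 2.17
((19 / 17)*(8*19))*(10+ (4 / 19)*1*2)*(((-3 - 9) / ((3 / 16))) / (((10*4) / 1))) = -240768 / 85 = -2832.56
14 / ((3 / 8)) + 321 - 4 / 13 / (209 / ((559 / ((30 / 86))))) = 371993 / 1045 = 355.97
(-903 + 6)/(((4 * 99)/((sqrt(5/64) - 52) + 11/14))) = 115.37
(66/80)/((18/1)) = 11/240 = 0.05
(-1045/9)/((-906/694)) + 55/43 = 90.22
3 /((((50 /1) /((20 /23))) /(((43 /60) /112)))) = 43 /128800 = 0.00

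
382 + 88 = 470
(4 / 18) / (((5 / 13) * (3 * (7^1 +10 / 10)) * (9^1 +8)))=0.00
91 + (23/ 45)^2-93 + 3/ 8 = -22093/ 16200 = -1.36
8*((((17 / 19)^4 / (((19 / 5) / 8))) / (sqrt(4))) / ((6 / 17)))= 113588560 / 7428297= 15.29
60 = 60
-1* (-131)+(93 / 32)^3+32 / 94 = 240081643 / 1540096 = 155.89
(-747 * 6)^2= 20088324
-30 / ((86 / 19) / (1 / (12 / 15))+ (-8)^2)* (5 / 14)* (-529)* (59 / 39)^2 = 4373441375 / 22798776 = 191.83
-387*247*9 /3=-286767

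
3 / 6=0.50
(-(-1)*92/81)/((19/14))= 1288/1539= 0.84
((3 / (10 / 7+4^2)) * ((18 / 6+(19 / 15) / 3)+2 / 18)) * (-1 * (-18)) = 3339 / 305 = 10.95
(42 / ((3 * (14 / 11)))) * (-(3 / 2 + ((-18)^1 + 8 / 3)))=152.17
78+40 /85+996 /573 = 80.21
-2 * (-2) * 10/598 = 20/299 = 0.07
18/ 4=9/ 2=4.50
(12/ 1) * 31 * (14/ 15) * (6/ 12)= 868/ 5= 173.60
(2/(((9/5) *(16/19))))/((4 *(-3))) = -95/864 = -0.11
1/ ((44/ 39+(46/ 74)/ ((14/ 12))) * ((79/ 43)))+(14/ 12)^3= 274225777/ 143149896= 1.92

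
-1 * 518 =-518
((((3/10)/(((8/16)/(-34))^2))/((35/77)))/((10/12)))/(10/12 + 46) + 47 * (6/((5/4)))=10670856/35125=303.80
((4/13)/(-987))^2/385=16/63384305985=0.00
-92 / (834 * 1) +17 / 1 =7043 / 417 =16.89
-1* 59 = -59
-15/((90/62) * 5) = -31/15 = -2.07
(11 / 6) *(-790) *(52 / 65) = -3476 / 3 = -1158.67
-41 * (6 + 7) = -533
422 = 422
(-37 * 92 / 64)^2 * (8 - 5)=2172603 / 256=8486.73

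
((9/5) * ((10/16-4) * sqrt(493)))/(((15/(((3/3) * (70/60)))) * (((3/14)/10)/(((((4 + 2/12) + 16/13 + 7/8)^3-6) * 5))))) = -358326539725 * sqrt(493)/13498368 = -589414.98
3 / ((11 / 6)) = 18 / 11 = 1.64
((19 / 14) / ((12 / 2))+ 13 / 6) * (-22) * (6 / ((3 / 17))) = -12529 / 7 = -1789.86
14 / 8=7 / 4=1.75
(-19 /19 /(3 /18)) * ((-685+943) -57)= -1206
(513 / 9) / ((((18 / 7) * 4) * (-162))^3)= -6517 / 528958107648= -0.00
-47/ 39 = -1.21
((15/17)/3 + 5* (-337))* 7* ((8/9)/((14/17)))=-114560/9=-12728.89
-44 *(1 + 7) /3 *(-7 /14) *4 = 234.67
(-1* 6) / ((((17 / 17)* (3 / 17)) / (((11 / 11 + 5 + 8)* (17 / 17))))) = -476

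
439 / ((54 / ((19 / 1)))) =8341 / 54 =154.46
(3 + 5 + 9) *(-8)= -136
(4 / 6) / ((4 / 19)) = 19 / 6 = 3.17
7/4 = 1.75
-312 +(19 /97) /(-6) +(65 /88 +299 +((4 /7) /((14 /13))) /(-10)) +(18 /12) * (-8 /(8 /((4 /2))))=-96286909 /6273960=-15.35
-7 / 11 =-0.64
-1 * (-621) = 621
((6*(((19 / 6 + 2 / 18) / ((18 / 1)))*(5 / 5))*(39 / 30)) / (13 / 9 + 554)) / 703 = 767 / 210857820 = 0.00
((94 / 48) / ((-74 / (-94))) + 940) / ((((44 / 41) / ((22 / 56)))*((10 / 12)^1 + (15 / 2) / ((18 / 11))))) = 63.70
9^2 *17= 1377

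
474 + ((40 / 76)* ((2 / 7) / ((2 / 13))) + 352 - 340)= 486.98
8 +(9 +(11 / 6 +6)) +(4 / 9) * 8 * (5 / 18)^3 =326863 / 13122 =24.91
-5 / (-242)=5 / 242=0.02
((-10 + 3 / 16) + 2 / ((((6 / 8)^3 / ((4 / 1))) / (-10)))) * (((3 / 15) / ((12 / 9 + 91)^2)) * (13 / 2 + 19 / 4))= -258477 / 4910656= -0.05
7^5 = 16807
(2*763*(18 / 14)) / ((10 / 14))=13734 / 5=2746.80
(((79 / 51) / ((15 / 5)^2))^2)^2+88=3906049521049 / 44386483761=88.00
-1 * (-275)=275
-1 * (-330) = 330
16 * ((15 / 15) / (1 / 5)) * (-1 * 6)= -480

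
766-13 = 753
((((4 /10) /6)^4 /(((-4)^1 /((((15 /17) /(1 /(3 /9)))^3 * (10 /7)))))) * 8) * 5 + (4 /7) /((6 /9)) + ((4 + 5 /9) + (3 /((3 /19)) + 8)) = 90291094 /2785671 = 32.41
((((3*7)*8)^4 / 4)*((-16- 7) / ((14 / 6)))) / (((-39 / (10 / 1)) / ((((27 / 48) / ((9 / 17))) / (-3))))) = -2317472640 / 13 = -178267126.15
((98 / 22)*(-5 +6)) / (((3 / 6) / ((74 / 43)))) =7252 / 473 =15.33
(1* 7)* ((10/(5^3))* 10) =28/5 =5.60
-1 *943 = -943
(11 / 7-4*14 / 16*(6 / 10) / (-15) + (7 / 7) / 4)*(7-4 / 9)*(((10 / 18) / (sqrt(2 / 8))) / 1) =14.29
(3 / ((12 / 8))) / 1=2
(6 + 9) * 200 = 3000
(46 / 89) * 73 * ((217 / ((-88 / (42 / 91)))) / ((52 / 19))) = -20767551 / 1323608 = -15.69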